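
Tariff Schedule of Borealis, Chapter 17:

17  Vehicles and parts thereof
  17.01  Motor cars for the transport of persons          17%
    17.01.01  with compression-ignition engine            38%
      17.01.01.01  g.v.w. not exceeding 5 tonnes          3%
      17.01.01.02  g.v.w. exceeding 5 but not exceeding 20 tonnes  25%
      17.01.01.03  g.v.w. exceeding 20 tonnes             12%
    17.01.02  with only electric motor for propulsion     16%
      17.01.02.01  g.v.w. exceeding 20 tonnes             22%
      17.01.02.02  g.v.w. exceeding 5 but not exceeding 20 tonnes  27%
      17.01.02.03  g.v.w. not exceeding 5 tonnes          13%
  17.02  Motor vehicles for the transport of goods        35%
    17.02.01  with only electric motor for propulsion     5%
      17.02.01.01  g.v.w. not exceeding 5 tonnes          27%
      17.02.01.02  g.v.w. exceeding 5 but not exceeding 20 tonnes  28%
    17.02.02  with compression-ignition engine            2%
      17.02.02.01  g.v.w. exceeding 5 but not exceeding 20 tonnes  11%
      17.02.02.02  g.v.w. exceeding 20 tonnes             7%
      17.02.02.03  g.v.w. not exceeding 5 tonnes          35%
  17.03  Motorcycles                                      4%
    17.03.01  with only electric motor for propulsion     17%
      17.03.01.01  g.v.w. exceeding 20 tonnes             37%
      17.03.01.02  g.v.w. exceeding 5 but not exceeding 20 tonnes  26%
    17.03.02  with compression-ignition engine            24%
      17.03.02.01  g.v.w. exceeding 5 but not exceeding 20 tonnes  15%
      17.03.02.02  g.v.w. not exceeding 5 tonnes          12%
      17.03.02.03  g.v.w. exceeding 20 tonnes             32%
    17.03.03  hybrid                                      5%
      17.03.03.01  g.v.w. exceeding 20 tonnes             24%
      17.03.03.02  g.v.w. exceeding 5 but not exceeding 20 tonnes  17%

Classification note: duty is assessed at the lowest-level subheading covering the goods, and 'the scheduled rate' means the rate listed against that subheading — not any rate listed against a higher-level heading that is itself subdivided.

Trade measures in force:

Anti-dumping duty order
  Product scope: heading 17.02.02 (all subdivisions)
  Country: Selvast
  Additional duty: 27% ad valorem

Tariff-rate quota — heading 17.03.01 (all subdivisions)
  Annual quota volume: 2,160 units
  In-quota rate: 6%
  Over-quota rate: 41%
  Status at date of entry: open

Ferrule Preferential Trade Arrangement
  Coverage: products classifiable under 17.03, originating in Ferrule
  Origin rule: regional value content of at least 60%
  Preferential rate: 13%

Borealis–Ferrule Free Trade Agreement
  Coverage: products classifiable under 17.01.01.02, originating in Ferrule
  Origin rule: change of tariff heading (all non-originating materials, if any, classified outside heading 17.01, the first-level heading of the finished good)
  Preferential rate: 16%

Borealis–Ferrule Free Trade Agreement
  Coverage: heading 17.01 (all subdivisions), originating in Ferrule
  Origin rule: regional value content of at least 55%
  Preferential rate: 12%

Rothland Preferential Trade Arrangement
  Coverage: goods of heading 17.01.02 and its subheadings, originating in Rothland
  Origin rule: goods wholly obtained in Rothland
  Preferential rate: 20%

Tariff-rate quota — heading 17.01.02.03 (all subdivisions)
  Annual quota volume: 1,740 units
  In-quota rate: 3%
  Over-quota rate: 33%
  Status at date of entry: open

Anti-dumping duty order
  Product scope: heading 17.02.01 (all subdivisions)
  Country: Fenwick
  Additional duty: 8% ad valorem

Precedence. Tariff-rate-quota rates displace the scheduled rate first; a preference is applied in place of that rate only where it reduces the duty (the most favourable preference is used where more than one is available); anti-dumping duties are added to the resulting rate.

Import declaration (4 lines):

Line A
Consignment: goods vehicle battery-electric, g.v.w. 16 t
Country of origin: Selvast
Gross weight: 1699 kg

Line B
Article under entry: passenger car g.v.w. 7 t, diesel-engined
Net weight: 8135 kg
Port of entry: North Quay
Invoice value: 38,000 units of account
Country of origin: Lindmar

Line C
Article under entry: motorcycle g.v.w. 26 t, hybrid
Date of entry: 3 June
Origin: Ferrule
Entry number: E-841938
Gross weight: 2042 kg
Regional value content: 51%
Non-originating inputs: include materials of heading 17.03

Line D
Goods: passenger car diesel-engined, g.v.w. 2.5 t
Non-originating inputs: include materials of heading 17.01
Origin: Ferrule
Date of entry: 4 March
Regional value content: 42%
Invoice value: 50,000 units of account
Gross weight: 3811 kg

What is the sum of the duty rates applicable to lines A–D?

Line A: goods vehicle → 17.02; battery-electric → 17.02.01; g.v.w. 16 t → 17.02.01.02. Scheduled 28%. No special measure applies. → 28%.
Line B: passenger car → 17.01; diesel-engined → 17.01.01; g.v.w. 7 t → 17.01.01.02. Scheduled 25%. No special measure applies. → 25%.
Line C: motorcycle → 17.03; hybrid → 17.03.03; g.v.w. 26 t → 17.03.03.01. Scheduled 24%. Ferrule agreement on 17.03: RVC < 60%; Ferrule agreement on 17.01.01.02: 17.03.03.01 not covered; Ferrule agreement on 17.01: 17.03.03.01 not covered. → 24%.
Line D: passenger car → 17.01; diesel-engined → 17.01.01; g.v.w. 2.5 t → 17.01.01.01. Scheduled 3%. Ferrule agreement on 17.03: 17.01.01.01 not covered; Ferrule agreement on 17.01.01.02: 17.01.01.01 not covered; Ferrule agreement on 17.01: RVC < 55%. → 3%.
Sum: 28% + 25% + 24% + 3% = 80%.

80%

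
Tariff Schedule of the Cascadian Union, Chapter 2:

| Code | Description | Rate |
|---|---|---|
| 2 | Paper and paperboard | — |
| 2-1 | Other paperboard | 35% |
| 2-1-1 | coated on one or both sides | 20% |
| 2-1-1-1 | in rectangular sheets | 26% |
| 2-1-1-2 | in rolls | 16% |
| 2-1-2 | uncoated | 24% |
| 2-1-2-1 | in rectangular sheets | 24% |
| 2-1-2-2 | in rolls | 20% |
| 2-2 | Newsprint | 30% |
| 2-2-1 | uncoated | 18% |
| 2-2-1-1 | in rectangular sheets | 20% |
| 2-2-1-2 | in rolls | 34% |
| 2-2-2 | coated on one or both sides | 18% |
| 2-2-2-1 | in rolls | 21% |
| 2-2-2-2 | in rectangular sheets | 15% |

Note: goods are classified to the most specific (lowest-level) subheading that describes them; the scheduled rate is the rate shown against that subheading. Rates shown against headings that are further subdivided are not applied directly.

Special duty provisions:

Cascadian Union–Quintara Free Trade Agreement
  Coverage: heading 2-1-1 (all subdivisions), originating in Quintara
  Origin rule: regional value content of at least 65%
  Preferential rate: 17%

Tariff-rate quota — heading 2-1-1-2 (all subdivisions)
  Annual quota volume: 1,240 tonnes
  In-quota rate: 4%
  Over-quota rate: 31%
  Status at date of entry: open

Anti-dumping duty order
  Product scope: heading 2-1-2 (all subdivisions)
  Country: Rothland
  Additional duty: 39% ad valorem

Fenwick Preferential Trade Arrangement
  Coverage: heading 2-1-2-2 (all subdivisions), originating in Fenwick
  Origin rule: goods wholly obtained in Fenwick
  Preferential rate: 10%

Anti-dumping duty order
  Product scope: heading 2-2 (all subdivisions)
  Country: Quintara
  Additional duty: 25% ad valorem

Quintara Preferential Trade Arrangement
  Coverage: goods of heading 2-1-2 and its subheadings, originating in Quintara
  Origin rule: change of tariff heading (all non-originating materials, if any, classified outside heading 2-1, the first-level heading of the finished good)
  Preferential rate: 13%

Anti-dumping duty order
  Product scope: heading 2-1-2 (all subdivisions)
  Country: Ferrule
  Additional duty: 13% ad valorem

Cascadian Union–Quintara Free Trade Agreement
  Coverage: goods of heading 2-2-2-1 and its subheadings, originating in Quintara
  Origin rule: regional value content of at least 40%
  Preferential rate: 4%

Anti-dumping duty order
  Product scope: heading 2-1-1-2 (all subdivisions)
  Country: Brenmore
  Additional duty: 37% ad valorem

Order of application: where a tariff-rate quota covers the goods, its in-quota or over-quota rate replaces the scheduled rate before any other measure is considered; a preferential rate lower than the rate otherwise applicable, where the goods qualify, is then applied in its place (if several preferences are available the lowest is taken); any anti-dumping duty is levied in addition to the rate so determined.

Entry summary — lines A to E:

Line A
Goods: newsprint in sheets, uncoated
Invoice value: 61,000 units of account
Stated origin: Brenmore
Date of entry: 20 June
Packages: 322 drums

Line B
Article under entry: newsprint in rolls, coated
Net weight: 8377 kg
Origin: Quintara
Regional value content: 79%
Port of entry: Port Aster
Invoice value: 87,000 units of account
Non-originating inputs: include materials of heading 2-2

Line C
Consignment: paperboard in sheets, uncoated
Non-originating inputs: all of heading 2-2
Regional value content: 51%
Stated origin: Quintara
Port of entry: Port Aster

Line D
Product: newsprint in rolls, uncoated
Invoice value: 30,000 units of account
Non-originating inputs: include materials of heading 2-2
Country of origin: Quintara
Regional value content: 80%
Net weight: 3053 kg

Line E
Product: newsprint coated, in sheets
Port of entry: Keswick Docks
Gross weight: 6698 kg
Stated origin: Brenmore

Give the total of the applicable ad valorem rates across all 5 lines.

136%

Line A: newsprint → 2-2; uncoated → 2-2-1; in sheets → 2-2-1-1. Scheduled 20%. No special measure applies. → 20%.
Line B: newsprint → 2-2; coated → 2-2-2; in rolls → 2-2-2-1. Scheduled 21%. Quintara agreement on 2-1-1: 2-2-2-1 not covered; Quintara agreement on 2-1-2: 2-2-2-1 not covered; Quintara agreement on 2-2-2-1: RVC ≥ 40% → 4% available; preferential 4%; anti-dumping (Quintara, 2-2): +25%; total 4% + 25% = 29%. → 29%.
Line C: paperboard → 2-1; uncoated → 2-1-2; in sheets → 2-1-2-1. Scheduled 24%. Quintara agreement on 2-1-1: 2-1-2-1 not covered; Quintara agreement on 2-1-2: CTH met → 13% available; Quintara agreement on 2-2-2-1: 2-1-2-1 not covered; preferential 13%. → 13%.
Line D: newsprint → 2-2; uncoated → 2-2-1; in rolls → 2-2-1-2. Scheduled 34%. Quintara agreement on 2-1-1: 2-2-1-2 not covered; Quintara agreement on 2-1-2: 2-2-1-2 not covered; Quintara agreement on 2-2-2-1: 2-2-1-2 not covered; anti-dumping (Quintara, 2-2): +25%; total 34% + 25% = 59%. → 59%.
Line E: newsprint → 2-2; coated → 2-2-2; in sheets → 2-2-2-2. Scheduled 15%. No special measure applies. → 15%.
Sum: 20% + 29% + 13% + 59% + 15% = 136%.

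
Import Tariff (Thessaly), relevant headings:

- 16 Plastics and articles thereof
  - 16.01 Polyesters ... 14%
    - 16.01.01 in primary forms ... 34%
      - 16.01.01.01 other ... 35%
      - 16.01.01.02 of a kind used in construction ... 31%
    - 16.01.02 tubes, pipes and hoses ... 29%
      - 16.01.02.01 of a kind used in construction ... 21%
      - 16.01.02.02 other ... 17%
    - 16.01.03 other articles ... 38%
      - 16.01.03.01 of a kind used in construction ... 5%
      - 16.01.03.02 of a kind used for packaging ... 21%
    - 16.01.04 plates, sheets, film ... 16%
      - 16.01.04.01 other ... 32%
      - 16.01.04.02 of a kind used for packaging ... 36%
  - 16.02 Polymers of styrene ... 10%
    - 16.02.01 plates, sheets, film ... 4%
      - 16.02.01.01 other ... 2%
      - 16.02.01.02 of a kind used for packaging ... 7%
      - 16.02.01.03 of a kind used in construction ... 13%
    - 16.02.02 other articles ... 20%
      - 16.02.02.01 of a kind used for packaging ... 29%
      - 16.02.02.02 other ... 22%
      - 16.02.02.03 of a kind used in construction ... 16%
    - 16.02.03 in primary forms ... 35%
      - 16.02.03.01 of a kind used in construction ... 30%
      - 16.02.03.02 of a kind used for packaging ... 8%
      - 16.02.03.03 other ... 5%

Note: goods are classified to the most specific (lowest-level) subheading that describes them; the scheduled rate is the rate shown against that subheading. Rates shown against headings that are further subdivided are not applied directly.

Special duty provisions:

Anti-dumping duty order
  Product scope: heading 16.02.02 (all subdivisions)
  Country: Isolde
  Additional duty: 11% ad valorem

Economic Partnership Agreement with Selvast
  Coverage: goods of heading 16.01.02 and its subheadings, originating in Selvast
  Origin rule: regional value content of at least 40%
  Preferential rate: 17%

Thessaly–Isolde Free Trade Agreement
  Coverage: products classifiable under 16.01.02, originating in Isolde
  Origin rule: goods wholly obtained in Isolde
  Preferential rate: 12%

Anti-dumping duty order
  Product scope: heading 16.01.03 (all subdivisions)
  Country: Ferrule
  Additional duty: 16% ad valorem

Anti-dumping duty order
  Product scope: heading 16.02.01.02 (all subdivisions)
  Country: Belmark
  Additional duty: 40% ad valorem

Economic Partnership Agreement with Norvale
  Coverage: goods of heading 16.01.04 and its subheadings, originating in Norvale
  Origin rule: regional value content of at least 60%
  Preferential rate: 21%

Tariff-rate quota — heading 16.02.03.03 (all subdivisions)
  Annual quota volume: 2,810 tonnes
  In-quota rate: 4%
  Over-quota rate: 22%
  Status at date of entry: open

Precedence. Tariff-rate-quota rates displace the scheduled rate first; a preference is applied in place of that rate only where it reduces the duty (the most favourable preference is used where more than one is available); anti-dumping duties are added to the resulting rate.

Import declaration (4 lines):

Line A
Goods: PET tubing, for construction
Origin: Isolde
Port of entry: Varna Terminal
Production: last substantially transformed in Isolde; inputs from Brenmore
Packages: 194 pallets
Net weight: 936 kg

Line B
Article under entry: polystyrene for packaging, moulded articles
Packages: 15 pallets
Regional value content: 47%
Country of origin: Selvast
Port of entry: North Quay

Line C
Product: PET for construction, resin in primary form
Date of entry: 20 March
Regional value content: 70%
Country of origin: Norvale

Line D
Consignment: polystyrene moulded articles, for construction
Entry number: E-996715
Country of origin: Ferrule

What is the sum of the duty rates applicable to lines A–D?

97%

Line A: PET → 16.01; tubing → 16.01.02; for construction → 16.01.02.01. Scheduled 21%. Isolde agreement on 16.01.02: not wholly obtained. → 21%.
Line B: polystyrene → 16.02; moulded articles → 16.02.02; for packaging → 16.02.02.01. Scheduled 29%. Selvast agreement on 16.01.02: 16.02.02.01 not covered. → 29%.
Line C: PET → 16.01; resin in primary form → 16.01.01; for construction → 16.01.01.02. Scheduled 31%. Norvale agreement on 16.01.04: 16.01.01.02 not covered. → 31%.
Line D: polystyrene → 16.02; moulded articles → 16.02.02; for construction → 16.02.02.03. Scheduled 16%. No special measure applies. → 16%.
Sum: 21% + 29% + 31% + 16% = 97%.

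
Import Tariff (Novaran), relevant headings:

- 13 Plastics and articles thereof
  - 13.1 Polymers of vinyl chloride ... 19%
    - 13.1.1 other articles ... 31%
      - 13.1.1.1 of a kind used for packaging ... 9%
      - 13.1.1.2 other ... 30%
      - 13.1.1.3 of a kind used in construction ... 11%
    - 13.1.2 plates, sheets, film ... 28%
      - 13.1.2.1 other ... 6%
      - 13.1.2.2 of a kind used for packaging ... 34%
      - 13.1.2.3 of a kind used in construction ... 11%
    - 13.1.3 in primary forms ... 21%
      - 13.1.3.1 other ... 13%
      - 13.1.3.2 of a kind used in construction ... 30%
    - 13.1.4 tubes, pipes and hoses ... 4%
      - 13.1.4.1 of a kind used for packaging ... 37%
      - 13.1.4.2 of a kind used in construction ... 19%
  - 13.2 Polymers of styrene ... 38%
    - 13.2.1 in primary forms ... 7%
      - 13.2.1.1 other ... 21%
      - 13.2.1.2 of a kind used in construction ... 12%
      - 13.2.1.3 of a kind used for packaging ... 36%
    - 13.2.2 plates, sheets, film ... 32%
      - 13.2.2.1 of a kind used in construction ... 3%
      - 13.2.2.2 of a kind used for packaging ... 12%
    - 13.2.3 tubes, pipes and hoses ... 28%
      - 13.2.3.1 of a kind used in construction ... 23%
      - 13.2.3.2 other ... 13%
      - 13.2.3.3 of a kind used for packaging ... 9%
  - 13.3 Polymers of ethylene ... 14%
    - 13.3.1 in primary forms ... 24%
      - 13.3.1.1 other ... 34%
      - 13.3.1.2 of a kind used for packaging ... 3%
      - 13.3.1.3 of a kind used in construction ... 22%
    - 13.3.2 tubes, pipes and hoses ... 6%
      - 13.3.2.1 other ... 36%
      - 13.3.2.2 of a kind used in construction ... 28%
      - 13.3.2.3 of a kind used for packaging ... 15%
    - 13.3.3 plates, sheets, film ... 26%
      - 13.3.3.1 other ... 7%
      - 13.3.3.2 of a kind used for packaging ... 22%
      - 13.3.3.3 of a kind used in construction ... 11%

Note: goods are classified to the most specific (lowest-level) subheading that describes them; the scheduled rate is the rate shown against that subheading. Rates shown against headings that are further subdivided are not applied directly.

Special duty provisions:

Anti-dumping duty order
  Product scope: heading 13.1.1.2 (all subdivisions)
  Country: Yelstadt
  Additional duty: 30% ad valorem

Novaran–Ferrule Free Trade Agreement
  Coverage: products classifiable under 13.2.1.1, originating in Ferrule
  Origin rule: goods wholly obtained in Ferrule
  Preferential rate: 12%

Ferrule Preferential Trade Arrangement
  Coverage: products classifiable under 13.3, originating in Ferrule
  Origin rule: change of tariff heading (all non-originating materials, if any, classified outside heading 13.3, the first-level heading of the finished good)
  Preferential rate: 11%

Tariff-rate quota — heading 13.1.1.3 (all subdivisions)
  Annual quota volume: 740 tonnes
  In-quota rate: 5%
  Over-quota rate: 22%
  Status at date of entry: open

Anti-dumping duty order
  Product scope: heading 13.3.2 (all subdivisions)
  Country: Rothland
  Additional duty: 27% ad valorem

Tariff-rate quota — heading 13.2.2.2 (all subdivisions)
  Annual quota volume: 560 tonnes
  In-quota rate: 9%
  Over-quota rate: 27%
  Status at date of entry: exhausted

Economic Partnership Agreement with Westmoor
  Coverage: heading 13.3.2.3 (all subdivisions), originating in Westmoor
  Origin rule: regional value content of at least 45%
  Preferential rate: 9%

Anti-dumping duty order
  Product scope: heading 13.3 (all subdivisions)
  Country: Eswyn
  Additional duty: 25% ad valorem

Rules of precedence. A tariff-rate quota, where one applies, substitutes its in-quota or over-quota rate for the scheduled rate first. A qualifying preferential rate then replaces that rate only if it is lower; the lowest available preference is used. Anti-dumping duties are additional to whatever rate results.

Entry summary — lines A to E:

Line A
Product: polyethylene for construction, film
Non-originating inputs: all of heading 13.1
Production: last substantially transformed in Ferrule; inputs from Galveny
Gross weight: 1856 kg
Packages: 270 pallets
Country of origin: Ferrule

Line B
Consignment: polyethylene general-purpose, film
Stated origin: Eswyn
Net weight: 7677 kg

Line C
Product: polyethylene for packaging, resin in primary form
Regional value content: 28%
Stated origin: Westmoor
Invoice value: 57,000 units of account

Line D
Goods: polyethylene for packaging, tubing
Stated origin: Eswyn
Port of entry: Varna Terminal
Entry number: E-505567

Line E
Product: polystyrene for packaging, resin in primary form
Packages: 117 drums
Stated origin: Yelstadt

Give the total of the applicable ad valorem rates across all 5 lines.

122%

Line A: polyethylene → 13.3; film → 13.3.3; for construction → 13.3.3.3. Scheduled 11%. Ferrule agreement on 13.2.1.1: 13.3.3.3 not covered; Ferrule agreement on 13.3: CTH met → 11% available; preference 11% not lower than 11% → no reduction. → 11%.
Line B: polyethylene → 13.3; film → 13.3.3; general-purpose → 13.3.3.1. Scheduled 7%. anti-dumping (Eswyn, 13.3): +25%; total 7% + 25% = 32%. → 32%.
Line C: polyethylene → 13.3; resin in primary form → 13.3.1; for packaging → 13.3.1.2. Scheduled 3%. Westmoor agreement on 13.3.2.3: 13.3.1.2 not covered. → 3%.
Line D: polyethylene → 13.3; tubing → 13.3.2; for packaging → 13.3.2.3. Scheduled 15%. anti-dumping (Eswyn, 13.3): +25%; total 15% + 25% = 40%. → 40%.
Line E: polystyrene → 13.2; resin in primary form → 13.2.1; for packaging → 13.2.1.3. Scheduled 36%. No special measure applies. → 36%.
Sum: 11% + 32% + 3% + 40% + 36% = 122%.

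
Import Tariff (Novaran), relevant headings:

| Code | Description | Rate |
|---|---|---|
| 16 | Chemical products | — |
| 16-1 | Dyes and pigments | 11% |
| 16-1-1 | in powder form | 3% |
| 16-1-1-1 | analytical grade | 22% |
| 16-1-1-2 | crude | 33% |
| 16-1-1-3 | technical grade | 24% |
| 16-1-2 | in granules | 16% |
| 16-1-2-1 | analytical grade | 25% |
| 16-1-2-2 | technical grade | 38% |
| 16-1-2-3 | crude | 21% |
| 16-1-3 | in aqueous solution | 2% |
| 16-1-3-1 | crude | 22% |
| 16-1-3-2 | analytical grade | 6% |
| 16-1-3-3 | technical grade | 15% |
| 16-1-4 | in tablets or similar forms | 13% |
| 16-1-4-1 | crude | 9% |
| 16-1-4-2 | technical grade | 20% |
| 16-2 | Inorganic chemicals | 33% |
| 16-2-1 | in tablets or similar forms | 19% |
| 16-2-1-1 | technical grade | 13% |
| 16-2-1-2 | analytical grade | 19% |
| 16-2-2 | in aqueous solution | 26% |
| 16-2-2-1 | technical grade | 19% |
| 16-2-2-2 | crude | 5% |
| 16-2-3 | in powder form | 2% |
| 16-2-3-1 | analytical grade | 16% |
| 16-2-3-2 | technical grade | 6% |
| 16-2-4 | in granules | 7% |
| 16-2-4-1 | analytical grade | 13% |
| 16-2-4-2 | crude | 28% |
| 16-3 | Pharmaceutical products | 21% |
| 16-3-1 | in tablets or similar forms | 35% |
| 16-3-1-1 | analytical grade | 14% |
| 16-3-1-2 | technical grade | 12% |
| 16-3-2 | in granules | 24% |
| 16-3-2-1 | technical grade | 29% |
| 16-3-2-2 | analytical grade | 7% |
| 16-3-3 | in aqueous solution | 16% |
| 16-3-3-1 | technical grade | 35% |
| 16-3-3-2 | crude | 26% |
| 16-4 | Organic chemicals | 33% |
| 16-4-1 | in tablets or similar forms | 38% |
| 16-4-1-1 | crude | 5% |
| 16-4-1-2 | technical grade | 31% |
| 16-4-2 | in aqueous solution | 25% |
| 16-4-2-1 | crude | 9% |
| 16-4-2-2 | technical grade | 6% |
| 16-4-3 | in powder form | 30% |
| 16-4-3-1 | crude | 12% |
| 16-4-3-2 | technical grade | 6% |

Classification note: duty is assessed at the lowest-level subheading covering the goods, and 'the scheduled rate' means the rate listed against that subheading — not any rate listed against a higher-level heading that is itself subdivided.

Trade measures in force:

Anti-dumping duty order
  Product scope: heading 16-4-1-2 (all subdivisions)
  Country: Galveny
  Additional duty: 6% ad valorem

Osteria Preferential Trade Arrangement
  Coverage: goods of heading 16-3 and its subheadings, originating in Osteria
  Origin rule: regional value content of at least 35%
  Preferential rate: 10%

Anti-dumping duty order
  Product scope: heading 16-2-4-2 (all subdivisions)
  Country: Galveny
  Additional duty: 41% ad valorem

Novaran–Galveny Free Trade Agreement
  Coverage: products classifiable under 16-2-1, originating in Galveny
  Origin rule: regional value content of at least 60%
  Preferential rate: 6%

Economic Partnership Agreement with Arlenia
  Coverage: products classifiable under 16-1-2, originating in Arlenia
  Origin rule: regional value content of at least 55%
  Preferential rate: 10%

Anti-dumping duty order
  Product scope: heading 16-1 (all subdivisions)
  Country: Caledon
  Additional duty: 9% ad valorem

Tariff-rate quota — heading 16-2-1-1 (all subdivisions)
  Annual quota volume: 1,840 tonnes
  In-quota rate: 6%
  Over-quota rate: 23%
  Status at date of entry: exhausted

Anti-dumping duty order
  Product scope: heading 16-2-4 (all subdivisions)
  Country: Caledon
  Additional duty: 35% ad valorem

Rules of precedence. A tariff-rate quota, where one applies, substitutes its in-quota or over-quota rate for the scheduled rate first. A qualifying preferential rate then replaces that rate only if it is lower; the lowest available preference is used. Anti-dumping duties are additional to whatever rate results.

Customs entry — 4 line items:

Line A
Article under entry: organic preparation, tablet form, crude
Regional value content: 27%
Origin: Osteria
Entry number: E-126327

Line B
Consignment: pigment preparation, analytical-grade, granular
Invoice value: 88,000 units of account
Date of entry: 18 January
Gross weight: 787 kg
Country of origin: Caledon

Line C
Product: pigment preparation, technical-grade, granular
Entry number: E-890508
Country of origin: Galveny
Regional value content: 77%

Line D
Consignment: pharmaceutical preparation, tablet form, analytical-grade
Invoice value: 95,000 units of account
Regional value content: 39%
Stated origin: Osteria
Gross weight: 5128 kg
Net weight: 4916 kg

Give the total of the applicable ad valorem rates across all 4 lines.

87%

Line A: organic → 16-4; tablet form → 16-4-1; crude → 16-4-1-1. Scheduled 5%. Osteria agreement on 16-3: 16-4-1-1 not covered. → 5%.
Line B: pigment → 16-1; granular → 16-1-2; analytical-grade → 16-1-2-1. Scheduled 25%. anti-dumping (Caledon, 16-1): +9%; total 25% + 9% = 34%. → 34%.
Line C: pigment → 16-1; granular → 16-1-2; technical-grade → 16-1-2-2. Scheduled 38%. Galveny agreement on 16-2-1: 16-1-2-2 not covered. → 38%.
Line D: pharmaceutical → 16-3; tablet form → 16-3-1; analytical-grade → 16-3-1-1. Scheduled 14%. Osteria agreement on 16-3: RVC ≥ 35% → 10% available; preferential 10%. → 10%.
Sum: 5% + 34% + 38% + 10% = 87%.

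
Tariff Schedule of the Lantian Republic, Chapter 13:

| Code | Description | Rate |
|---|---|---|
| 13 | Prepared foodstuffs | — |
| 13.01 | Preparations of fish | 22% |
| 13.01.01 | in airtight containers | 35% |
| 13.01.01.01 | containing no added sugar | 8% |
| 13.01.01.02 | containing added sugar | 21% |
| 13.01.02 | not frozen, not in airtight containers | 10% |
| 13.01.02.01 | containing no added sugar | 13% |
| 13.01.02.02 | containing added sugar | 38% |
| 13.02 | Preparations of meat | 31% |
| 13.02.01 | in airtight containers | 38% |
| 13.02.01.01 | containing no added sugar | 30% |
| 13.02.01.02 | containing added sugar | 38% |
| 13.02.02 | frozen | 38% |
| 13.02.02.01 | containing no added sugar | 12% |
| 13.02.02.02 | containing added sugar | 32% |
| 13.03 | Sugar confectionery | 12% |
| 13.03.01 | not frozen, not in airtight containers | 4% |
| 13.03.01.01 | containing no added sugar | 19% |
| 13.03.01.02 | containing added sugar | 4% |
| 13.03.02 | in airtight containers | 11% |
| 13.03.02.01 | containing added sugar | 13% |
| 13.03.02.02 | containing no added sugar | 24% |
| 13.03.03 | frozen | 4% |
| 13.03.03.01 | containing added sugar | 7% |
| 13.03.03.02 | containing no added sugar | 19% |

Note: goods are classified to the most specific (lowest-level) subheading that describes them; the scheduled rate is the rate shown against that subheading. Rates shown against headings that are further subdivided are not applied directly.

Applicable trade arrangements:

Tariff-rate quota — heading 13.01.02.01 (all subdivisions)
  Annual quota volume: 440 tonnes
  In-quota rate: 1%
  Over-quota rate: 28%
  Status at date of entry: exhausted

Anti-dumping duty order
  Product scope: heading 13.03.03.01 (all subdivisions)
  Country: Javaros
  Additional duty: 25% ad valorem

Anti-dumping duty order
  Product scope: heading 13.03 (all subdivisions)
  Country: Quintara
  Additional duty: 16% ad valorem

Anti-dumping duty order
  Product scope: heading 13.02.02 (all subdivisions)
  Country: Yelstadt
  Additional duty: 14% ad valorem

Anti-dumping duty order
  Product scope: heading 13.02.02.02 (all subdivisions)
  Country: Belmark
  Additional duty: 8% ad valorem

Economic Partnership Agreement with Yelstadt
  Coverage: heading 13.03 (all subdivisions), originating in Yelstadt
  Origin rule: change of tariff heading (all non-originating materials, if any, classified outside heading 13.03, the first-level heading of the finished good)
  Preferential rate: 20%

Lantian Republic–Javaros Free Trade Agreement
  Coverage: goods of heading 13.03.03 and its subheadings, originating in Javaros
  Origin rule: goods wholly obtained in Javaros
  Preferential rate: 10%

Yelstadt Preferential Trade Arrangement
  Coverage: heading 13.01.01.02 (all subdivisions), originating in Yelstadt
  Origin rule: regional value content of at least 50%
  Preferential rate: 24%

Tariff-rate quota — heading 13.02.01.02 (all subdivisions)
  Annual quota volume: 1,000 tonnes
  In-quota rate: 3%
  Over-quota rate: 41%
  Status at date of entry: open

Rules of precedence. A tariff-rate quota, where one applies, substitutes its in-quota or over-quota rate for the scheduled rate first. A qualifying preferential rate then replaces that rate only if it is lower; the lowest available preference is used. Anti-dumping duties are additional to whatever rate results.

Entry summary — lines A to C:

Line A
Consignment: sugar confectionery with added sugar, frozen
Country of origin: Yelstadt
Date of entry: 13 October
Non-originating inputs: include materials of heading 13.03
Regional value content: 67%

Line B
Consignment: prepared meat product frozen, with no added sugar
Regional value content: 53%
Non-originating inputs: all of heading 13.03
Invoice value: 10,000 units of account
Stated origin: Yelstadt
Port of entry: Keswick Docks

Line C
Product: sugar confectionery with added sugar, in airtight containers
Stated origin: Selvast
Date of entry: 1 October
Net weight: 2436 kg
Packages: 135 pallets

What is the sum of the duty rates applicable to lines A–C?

46%

Line A: sugar confectionery → 13.03; frozen → 13.03.03; with added sugar → 13.03.03.01. Scheduled 7%. Yelstadt agreement on 13.03: CTH not met; Yelstadt agreement on 13.01.01.02: 13.03.03.01 not covered. → 7%.
Line B: prepared meat product → 13.02; frozen → 13.02.02; with no added sugar → 13.02.02.01. Scheduled 12%. Yelstadt agreement on 13.03: 13.02.02.01 not covered; Yelstadt agreement on 13.01.01.02: 13.02.02.01 not covered; anti-dumping (Yelstadt, 13.02.02): +14%; total 12% + 14% = 26%. → 26%.
Line C: sugar confectionery → 13.03; in airtight containers → 13.03.02; with added sugar → 13.03.02.01. Scheduled 13%. No special measure applies. → 13%.
Sum: 7% + 26% + 13% = 46%.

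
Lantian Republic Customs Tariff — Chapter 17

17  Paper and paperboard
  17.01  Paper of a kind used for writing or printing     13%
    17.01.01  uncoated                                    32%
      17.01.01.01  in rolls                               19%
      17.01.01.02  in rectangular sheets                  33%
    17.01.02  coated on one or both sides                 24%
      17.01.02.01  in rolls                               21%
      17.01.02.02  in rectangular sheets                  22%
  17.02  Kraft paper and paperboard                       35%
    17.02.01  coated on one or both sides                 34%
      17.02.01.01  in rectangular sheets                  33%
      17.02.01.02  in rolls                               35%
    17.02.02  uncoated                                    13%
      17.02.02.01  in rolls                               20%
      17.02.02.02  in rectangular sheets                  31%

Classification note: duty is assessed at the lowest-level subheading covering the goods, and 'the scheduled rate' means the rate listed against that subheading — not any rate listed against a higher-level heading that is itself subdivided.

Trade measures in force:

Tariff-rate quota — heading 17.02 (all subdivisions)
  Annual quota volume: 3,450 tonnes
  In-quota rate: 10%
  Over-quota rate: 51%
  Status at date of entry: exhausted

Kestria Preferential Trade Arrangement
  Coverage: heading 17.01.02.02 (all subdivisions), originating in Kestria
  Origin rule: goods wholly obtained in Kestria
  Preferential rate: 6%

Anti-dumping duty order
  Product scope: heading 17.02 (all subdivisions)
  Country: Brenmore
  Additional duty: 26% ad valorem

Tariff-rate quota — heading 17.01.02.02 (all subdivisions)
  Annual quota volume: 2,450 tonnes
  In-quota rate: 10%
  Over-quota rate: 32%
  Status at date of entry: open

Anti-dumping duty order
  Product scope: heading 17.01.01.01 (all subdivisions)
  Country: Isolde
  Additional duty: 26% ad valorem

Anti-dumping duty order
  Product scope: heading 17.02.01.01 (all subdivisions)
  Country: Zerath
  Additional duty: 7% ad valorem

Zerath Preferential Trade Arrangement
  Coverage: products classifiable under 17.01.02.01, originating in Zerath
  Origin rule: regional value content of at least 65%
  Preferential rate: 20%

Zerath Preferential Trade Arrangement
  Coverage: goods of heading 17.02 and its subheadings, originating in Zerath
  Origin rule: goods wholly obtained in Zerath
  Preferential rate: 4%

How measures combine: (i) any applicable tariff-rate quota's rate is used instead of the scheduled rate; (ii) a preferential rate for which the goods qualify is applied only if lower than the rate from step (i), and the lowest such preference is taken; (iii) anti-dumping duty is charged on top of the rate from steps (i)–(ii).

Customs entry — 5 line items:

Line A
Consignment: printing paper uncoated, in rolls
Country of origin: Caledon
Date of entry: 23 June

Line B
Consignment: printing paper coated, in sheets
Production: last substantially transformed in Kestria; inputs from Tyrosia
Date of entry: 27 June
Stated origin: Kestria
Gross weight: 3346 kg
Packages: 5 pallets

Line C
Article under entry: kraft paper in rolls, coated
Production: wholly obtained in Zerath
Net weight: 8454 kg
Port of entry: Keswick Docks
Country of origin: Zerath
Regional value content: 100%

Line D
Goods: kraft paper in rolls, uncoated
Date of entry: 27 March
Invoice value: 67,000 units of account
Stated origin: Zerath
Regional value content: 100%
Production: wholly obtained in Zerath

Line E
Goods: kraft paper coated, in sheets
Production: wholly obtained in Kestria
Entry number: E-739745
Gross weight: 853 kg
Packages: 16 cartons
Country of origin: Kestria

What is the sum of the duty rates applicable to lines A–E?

88%

Line A: printing paper → 17.01; uncoated → 17.01.01; in rolls → 17.01.01.01. Scheduled 19%. No special measure applies. → 19%.
Line B: printing paper → 17.01; coated → 17.01.02; in sheets → 17.01.02.02. Scheduled 22%. quota on 17.01.02.02 open → in-quota 10%; Kestria agreement on 17.01.02.02: not wholly obtained. → 10%.
Line C: kraft paper → 17.02; coated → 17.02.01; in rolls → 17.02.01.02. Scheduled 35%. quota on 17.02 exhausted → over-quota 51%; Zerath agreement on 17.01.02.01: 17.02.01.02 not covered; Zerath agreement on 17.02: wholly obtained → 4% available; preferential 4%. → 4%.
Line D: kraft paper → 17.02; uncoated → 17.02.02; in rolls → 17.02.02.01. Scheduled 20%. quota on 17.02 exhausted → over-quota 51%; Zerath agreement on 17.01.02.01: 17.02.02.01 not covered; Zerath agreement on 17.02: wholly obtained → 4% available; preferential 4%. → 4%.
Line E: kraft paper → 17.02; coated → 17.02.01; in sheets → 17.02.01.01. Scheduled 33%. quota on 17.02 exhausted → over-quota 51%; Kestria agreement on 17.01.02.02: 17.02.01.01 not covered. → 51%.
Sum: 19% + 10% + 4% + 4% + 51% = 88%.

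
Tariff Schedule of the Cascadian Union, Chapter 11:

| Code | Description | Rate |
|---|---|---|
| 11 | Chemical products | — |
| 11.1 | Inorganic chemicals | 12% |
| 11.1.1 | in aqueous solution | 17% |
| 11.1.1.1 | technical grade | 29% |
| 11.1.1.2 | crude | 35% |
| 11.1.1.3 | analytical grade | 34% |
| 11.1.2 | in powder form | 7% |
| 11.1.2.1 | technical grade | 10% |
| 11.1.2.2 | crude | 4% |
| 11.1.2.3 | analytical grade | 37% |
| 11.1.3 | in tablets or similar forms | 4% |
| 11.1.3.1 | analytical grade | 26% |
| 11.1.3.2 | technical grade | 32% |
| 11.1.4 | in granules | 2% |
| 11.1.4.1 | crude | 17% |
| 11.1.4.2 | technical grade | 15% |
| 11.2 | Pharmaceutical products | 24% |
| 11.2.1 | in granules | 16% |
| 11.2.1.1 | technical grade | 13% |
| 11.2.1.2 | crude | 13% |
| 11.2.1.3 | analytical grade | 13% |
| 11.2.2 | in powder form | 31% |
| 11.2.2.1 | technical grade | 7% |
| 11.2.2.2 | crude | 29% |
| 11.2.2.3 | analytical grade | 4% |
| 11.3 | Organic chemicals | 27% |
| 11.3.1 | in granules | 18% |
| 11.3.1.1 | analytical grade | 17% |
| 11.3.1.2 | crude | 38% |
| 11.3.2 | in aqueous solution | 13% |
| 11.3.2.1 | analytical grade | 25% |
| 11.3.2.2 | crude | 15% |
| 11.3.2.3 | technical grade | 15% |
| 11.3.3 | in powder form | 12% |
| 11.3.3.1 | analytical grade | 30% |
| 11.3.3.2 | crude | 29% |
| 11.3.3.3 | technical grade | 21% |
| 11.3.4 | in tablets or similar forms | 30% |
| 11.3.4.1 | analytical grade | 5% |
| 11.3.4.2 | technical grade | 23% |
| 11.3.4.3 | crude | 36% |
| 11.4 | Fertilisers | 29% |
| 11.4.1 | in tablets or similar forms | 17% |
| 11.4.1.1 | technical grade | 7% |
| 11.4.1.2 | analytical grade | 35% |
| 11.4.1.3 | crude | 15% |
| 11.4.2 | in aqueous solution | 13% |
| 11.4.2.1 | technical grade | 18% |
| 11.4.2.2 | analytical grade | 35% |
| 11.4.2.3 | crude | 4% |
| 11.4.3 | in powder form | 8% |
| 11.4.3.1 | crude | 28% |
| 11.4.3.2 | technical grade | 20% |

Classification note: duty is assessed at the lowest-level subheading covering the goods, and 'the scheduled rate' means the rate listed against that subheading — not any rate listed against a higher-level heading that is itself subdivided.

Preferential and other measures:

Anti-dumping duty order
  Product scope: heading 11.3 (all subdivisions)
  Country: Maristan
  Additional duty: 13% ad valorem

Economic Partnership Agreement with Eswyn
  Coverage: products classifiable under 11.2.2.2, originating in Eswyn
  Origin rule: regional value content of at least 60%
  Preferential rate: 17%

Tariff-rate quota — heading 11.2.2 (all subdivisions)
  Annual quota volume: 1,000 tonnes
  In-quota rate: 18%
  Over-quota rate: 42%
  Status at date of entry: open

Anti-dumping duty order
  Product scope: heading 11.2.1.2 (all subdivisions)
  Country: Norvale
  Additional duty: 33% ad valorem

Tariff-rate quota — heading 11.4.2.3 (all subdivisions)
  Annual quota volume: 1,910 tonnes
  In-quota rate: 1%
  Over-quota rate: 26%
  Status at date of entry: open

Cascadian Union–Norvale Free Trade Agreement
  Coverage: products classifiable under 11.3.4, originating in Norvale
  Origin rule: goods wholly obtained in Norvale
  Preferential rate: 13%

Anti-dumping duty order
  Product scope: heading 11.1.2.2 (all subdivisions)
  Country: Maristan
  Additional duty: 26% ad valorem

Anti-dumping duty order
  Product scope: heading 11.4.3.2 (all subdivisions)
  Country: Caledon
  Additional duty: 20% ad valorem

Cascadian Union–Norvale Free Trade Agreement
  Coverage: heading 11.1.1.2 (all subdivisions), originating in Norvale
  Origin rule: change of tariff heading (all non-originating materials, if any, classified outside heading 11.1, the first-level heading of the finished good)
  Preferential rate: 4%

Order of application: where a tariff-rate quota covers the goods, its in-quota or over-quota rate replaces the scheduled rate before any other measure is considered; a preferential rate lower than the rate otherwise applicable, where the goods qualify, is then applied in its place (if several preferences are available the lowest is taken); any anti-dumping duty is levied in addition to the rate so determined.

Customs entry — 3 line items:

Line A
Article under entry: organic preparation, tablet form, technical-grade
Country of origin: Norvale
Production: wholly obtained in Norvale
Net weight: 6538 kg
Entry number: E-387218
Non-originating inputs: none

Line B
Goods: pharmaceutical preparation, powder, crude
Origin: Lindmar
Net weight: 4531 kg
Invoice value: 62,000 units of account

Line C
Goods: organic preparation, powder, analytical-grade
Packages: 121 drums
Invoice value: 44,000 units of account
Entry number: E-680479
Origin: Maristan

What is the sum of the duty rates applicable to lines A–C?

Line A: organic → 11.3; tablet form → 11.3.4; technical-grade → 11.3.4.2. Scheduled 23%. Norvale agreement on 11.3.4: wholly obtained → 13% available; Norvale agreement on 11.1.1.2: 11.3.4.2 not covered; preferential 13%. → 13%.
Line B: pharmaceutical → 11.2; powder → 11.2.2; crude → 11.2.2.2. Scheduled 29%. quota on 11.2.2 open → in-quota 18%. → 18%.
Line C: organic → 11.3; powder → 11.3.3; analytical-grade → 11.3.3.1. Scheduled 30%. anti-dumping (Maristan, 11.3): +13%; total 30% + 13% = 43%. → 43%.
Sum: 13% + 18% + 43% = 74%.

74%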